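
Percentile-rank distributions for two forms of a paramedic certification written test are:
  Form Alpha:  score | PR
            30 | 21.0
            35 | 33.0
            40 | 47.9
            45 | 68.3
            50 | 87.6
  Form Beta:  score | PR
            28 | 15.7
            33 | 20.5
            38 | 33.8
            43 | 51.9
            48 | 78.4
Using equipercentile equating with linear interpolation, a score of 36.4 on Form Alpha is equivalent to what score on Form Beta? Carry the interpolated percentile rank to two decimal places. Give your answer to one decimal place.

PR of 36.4 on Form Alpha: 33.0 + (36.4 − 35)/(40 − 35) × (47.9 − 33.0) = 37.17
On Form Beta, PR 37.17 falls between score 38 (PR 33.8) and 43 (PR 51.9).
Interpolate: 38 + (37.17 − 33.8)/(51.9 − 33.8) × (43 − 38) = 38.9

38.9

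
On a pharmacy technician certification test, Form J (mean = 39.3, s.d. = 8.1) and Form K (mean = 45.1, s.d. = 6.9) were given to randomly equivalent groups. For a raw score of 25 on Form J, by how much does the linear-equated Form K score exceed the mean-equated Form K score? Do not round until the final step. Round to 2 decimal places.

Mean-equated: 25 + (45.1 − 39.3) = 30.80
Linear-equated: (6.9/8.1)(25 − 39.3) + 45.1 = 32.919
Difference = 32.919 − 30.80 = 2.12

2.12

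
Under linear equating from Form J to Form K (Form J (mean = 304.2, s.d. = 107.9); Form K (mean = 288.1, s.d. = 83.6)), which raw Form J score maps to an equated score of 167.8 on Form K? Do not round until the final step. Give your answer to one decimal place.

148.9

Invert y = (SD_Y/SD_X)(x − M_X) + M_Y:
x = (SD_X/SD_Y)(y − M_Y) + M_X = (107.9/83.6)(167.8 − 288.1) + 304.2
x = 1.290670 × -120.300 + 304.2 = 148.9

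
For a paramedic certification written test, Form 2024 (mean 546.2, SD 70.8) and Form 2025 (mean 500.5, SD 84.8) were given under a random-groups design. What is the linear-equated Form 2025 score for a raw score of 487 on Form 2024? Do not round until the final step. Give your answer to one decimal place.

Linear equating: y = (SD_Y/SD_X)(x − M_X) + M_Y
y = (84.8/70.8)(487 − 546.2) + 500.5
y = 1.197740 × -59.2 + 500.5 = -70.9062 + 500.5 = 429.6

429.6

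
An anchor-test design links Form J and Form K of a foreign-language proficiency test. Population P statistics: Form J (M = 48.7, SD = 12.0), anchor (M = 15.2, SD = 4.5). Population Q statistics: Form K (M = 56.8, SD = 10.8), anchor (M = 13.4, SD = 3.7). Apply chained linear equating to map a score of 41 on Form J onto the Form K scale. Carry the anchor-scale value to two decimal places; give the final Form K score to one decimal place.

53.6

Form J → anchor (Population P): v = (4.5/12.0)(41 − 48.7) + 15.2 = 12.31
anchor → Form K (Population Q): y = (10.8/3.7)(12.31 − 13.4) + 56.8 = 53.6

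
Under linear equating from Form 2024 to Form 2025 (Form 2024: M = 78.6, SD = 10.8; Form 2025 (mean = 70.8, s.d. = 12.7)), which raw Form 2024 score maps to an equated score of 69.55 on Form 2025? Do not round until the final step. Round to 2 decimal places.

Invert y = (SD_Y/SD_X)(x − M_X) + M_Y:
x = (SD_X/SD_Y)(y − M_Y) + M_X = (10.8/12.7)(69.55 − 70.8) + 78.6
x = 0.850394 × -1.250 + 78.6 = 77.54

77.54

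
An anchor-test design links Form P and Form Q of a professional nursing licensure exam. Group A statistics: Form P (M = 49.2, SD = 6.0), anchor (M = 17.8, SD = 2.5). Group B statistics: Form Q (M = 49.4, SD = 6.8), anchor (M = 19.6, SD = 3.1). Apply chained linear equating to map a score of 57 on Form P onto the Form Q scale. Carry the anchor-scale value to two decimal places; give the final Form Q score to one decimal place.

52.6

Form P → anchor (Group A): v = (2.5/6.0)(57 − 49.2) + 17.8 = 21.05
anchor → Form Q (Group B): y = (6.8/3.1)(21.05 − 19.6) + 49.4 = 52.6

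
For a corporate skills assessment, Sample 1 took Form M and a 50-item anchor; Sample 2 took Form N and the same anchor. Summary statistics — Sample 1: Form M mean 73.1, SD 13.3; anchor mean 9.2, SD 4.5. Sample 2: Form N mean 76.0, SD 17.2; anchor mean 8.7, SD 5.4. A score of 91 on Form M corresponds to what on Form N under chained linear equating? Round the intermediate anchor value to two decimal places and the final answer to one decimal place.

96.9

Form M → anchor (Sample 1): v = (4.5/13.3)(91 − 73.1) + 9.2 = 15.26
anchor → Form N (Sample 2): y = (17.2/5.4)(15.26 − 8.7) + 76.0 = 96.9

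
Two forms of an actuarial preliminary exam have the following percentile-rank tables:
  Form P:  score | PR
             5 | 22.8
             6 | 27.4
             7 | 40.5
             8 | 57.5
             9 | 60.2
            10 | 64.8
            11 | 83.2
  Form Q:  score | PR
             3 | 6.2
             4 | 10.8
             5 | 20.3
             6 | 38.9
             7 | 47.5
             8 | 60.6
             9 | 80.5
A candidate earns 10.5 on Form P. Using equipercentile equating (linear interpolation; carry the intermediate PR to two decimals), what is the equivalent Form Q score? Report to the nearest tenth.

8.7

PR of 10.5 on Form P: 64.8 + (10.5 − 10)/(11 − 10) × (83.2 − 64.8) = 74.00
On Form Q, PR 74.00 falls between score 8 (PR 60.6) and 9 (PR 80.5).
Interpolate: 8 + (74.00 − 60.6)/(80.5 − 60.6) × (9 − 8) = 8.7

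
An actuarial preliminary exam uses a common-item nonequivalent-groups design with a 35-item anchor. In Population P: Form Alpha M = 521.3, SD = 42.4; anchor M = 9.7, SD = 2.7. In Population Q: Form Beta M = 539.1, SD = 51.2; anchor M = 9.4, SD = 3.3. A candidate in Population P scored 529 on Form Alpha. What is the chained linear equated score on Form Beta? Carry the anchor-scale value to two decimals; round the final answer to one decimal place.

551.4

Form Alpha → anchor (Population P): v = (2.7/42.4)(529 − 521.3) + 9.7 = 10.19
anchor → Form Beta (Population Q): y = (51.2/3.3)(10.19 − 9.4) + 539.1 = 551.4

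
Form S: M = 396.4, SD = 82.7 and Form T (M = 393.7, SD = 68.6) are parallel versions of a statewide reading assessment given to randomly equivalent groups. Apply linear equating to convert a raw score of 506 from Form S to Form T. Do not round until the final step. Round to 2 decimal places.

Linear equating: y = (SD_Y/SD_X)(x − M_X) + M_Y
y = (68.6/82.7)(506 − 396.4) + 393.7
y = 0.829504 × 109.6 + 393.7 = 90.9137 + 393.7 = 484.61

484.61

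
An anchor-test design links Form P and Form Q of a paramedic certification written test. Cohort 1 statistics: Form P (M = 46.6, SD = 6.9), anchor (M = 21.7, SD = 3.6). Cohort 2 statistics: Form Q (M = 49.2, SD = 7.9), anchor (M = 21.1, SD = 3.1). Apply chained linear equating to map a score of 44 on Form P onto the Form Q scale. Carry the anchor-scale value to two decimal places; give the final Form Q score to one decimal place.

Form P → anchor (Cohort 1): v = (3.6/6.9)(44 − 46.6) + 21.7 = 20.34
anchor → Form Q (Cohort 2): y = (7.9/3.1)(20.34 − 21.1) + 49.2 = 47.3

47.3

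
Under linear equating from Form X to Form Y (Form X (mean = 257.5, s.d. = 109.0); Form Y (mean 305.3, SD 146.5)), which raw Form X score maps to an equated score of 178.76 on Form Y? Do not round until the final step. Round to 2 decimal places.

163.35

Invert y = (SD_Y/SD_X)(x − M_X) + M_Y:
x = (SD_X/SD_Y)(y − M_Y) + M_X = (109.0/146.5)(178.76 − 305.3) + 257.5
x = 0.744027 × -126.540 + 257.5 = 163.35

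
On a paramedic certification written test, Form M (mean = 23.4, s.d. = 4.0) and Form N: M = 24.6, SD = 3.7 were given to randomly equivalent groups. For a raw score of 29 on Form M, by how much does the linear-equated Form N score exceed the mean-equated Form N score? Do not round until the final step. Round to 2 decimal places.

-0.42

Mean-equated: 29 + (24.6 − 23.4) = 30.20
Linear-equated: (3.7/4.0)(29 − 23.4) + 24.6 = 29.780
Difference = 29.780 − 30.20 = -0.42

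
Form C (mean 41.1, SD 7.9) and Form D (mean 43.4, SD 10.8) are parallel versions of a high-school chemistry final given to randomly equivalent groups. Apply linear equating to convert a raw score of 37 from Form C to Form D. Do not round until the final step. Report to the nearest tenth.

37.8

Linear equating: y = (SD_Y/SD_X)(x − M_X) + M_Y
y = (10.8/7.9)(37 − 41.1) + 43.4
y = 1.367089 × -4.1 + 43.4 = -5.6051 + 43.4 = 37.8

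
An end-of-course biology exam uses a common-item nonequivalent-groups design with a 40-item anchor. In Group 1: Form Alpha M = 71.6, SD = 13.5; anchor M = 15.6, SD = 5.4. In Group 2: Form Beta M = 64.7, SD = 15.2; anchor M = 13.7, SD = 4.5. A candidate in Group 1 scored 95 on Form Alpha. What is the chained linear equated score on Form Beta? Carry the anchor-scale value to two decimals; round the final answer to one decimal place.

Form Alpha → anchor (Group 1): v = (5.4/13.5)(95 − 71.6) + 15.6 = 24.96
anchor → Form Beta (Group 2): y = (15.2/4.5)(24.96 − 13.7) + 64.7 = 102.7

102.7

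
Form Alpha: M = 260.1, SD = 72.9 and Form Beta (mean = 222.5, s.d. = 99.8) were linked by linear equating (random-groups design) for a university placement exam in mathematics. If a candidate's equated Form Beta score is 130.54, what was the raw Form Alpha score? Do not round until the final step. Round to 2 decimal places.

192.93

Invert y = (SD_Y/SD_X)(x − M_X) + M_Y:
x = (SD_X/SD_Y)(y − M_Y) + M_X = (72.9/99.8)(130.54 − 222.5) + 260.1
x = 0.730461 × -91.960 + 260.1 = 192.93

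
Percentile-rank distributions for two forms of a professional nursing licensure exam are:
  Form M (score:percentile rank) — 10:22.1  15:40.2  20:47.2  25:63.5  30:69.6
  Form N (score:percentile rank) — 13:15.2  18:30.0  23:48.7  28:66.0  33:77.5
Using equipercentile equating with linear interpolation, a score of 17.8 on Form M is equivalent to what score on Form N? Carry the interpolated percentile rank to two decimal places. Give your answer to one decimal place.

21.8

PR of 17.8 on Form M: 40.2 + (17.8 − 15)/(20 − 15) × (47.2 − 40.2) = 44.12
On Form N, PR 44.12 falls between score 18 (PR 30.0) and 23 (PR 48.7).
Interpolate: 18 + (44.12 − 30.0)/(48.7 − 30.0) × (23 − 18) = 21.8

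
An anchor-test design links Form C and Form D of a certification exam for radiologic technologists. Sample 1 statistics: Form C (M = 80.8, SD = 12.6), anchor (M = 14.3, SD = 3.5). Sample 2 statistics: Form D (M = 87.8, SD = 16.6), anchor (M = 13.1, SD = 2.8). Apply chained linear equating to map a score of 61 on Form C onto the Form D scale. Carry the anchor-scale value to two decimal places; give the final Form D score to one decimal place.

62.3

Form C → anchor (Sample 1): v = (3.5/12.6)(61 − 80.8) + 14.3 = 8.80
anchor → Form D (Sample 2): y = (16.6/2.8)(8.80 − 13.1) + 87.8 = 62.3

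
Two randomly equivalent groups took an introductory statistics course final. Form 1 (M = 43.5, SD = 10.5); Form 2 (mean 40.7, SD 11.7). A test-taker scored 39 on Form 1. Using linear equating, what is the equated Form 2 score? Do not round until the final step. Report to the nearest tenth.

35.7

Linear equating: y = (SD_Y/SD_X)(x − M_X) + M_Y
y = (11.7/10.5)(39 − 43.5) + 40.7
y = 1.114286 × -4.5 + 40.7 = -5.0143 + 40.7 = 35.7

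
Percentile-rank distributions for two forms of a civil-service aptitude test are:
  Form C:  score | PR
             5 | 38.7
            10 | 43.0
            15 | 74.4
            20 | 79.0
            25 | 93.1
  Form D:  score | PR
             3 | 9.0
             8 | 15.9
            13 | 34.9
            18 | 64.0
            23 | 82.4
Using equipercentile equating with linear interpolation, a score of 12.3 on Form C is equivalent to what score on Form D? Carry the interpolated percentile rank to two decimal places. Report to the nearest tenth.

PR of 12.3 on Form C: 43.0 + (12.3 − 10)/(15 − 10) × (74.4 − 43.0) = 57.44
On Form D, PR 57.44 falls between score 13 (PR 34.9) and 18 (PR 64.0).
Interpolate: 13 + (57.44 − 34.9)/(64.0 − 34.9) × (18 − 13) = 16.9

16.9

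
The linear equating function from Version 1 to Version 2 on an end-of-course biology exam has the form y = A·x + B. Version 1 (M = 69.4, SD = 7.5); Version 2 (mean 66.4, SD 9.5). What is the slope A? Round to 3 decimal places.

1.267

A = SD_Y / SD_X = 9.5 / 7.5 = 1.267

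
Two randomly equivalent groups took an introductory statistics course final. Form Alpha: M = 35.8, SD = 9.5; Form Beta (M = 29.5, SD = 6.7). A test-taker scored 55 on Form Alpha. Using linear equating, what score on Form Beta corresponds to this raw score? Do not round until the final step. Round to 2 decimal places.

Linear equating: y = (SD_Y/SD_X)(x − M_X) + M_Y
y = (6.7/9.5)(55 − 35.8) + 29.5
y = 0.705263 × 19.2 + 29.5 = 13.5411 + 29.5 = 43.04

43.04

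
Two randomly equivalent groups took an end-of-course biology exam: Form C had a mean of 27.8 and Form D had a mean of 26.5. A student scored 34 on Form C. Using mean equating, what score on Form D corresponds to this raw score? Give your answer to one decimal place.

32.7

Mean equating: y = x + (M_Y − M_X) = 34 + (26.5 − 27.8) = 32.7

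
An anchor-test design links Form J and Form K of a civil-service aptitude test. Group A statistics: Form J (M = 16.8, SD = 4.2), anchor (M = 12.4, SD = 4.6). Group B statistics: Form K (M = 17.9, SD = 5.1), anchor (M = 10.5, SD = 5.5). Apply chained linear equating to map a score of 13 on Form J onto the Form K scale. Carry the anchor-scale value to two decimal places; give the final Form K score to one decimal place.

Form J → anchor (Group A): v = (4.6/4.2)(13 − 16.8) + 12.4 = 8.24
anchor → Form K (Group B): y = (5.1/5.5)(8.24 − 10.5) + 17.9 = 15.8

15.8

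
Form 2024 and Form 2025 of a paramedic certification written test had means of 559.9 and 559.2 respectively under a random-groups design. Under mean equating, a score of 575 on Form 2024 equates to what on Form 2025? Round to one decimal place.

Mean equating: y = x + (M_Y − M_X) = 575 + (559.2 − 559.9) = 574.3

574.3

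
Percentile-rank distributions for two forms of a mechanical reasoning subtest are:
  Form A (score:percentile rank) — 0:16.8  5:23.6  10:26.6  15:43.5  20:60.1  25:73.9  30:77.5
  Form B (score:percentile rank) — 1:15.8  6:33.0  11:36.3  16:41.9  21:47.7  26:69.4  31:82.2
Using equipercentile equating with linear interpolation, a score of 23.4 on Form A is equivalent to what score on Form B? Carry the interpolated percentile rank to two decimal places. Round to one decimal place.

PR of 23.4 on Form A: 60.1 + (23.4 − 20)/(25 − 20) × (73.9 − 60.1) = 69.48
On Form B, PR 69.48 falls between score 26 (PR 69.4) and 31 (PR 82.2).
Interpolate: 26 + (69.48 − 69.4)/(82.2 − 69.4) × (31 − 26) = 26.0

26.0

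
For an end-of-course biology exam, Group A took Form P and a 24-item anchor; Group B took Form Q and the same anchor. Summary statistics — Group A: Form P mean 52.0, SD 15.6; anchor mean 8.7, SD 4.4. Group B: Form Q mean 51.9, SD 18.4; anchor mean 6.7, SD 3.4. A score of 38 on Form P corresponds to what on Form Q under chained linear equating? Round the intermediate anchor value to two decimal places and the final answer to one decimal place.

Form P → anchor (Group A): v = (4.4/15.6)(38 − 52.0) + 8.7 = 4.75
anchor → Form Q (Group B): y = (18.4/3.4)(4.75 − 6.7) + 51.9 = 41.3

41.3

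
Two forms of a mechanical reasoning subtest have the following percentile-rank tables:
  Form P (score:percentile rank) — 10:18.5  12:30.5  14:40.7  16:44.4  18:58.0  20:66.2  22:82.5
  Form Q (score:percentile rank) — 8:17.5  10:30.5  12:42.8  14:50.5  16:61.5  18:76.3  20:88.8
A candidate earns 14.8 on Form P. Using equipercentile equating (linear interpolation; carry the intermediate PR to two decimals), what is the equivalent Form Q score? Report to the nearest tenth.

PR of 14.8 on Form P: 40.7 + (14.8 − 14)/(16 − 14) × (44.4 − 40.7) = 42.18
On Form Q, PR 42.18 falls between score 10 (PR 30.5) and 12 (PR 42.8).
Interpolate: 10 + (42.18 − 30.5)/(42.8 − 30.5) × (12 − 10) = 11.9

11.9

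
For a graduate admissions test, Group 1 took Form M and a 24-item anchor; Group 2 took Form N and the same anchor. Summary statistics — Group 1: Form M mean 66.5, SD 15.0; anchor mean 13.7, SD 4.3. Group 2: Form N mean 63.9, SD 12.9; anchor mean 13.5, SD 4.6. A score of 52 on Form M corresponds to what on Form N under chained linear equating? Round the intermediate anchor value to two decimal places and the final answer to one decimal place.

Form M → anchor (Group 1): v = (4.3/15.0)(52 − 66.5) + 13.7 = 9.54
anchor → Form N (Group 2): y = (12.9/4.6)(9.54 − 13.5) + 63.9 = 52.8

52.8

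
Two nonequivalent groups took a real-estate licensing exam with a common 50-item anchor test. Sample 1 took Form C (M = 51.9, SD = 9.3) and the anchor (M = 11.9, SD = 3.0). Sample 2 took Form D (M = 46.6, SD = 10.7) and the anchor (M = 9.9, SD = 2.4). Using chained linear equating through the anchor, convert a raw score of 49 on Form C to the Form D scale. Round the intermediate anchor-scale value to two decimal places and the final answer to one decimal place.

Form C → anchor (Sample 1): v = (3.0/9.3)(49 − 51.9) + 11.9 = 10.96
anchor → Form D (Sample 2): y = (10.7/2.4)(10.96 − 9.9) + 46.6 = 51.3

51.3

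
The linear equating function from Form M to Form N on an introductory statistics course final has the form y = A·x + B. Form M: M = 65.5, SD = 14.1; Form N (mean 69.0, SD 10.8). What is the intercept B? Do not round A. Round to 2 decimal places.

18.83

A = SD_Y / SD_X = 10.8 / 14.1 = 0.765957
B = M_Y − A·M_X = 69.0 − 0.765957 × 65.5 = 18.83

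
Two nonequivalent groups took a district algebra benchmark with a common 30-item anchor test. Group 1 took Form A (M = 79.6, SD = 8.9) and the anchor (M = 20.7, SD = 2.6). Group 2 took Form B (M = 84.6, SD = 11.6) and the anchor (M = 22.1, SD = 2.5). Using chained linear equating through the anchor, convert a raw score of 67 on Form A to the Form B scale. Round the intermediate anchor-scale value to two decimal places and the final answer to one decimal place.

61.0

Form A → anchor (Group 1): v = (2.6/8.9)(67 − 79.6) + 20.7 = 17.02
anchor → Form B (Group 2): y = (11.6/2.5)(17.02 − 22.1) + 84.6 = 61.0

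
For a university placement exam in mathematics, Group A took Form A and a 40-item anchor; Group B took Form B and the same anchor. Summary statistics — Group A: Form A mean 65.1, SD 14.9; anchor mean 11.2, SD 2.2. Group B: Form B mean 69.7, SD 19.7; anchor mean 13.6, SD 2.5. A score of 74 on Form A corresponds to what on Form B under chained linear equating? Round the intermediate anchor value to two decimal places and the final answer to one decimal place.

Form A → anchor (Group A): v = (2.2/14.9)(74 − 65.1) + 11.2 = 12.51
anchor → Form B (Group B): y = (19.7/2.5)(12.51 − 13.6) + 69.7 = 61.1

61.1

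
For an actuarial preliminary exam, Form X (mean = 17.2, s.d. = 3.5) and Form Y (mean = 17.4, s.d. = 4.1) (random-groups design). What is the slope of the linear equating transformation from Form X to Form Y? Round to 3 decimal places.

1.171

A = SD_Y / SD_X = 4.1 / 3.5 = 1.171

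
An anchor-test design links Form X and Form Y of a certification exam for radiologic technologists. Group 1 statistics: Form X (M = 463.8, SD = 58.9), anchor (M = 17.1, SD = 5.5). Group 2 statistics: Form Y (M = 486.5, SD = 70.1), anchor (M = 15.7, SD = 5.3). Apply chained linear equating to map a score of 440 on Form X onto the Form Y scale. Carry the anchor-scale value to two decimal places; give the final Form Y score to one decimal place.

475.7

Form X → anchor (Group 1): v = (5.5/58.9)(440 − 463.8) + 17.1 = 14.88
anchor → Form Y (Group 2): y = (70.1/5.3)(14.88 − 15.7) + 486.5 = 475.7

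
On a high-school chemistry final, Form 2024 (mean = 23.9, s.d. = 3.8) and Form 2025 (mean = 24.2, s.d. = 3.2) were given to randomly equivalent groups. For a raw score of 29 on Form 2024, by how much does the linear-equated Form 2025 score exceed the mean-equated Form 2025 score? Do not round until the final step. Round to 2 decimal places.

Mean-equated: 29 + (24.2 − 23.9) = 29.30
Linear-equated: (3.2/3.8)(29 − 23.9) + 24.2 = 28.495
Difference = 28.495 − 29.30 = -0.81

-0.81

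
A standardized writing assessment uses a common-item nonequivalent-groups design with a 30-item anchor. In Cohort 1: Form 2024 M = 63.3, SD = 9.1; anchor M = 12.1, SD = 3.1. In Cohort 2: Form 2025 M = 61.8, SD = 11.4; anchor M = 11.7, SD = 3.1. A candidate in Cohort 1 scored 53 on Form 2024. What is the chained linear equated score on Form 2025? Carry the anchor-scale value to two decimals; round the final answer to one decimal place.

Form 2024 → anchor (Cohort 1): v = (3.1/9.1)(53 − 63.3) + 12.1 = 8.59
anchor → Form 2025 (Cohort 2): y = (11.4/3.1)(8.59 − 11.7) + 61.8 = 50.4

50.4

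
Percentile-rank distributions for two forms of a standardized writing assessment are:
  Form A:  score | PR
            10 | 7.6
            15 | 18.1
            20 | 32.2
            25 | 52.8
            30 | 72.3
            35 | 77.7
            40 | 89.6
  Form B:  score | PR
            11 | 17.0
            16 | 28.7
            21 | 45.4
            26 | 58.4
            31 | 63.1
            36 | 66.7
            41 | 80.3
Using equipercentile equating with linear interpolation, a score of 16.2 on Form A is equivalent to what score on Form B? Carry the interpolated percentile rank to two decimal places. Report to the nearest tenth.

12.9

PR of 16.2 on Form A: 18.1 + (16.2 − 15)/(20 − 15) × (32.2 − 18.1) = 21.48
On Form B, PR 21.48 falls between score 11 (PR 17.0) and 16 (PR 28.7).
Interpolate: 11 + (21.48 − 17.0)/(28.7 − 17.0) × (16 − 11) = 12.9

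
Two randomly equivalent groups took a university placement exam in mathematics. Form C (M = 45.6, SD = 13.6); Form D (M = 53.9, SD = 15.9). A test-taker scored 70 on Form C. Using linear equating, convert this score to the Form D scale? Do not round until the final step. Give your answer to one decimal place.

82.4

Linear equating: y = (SD_Y/SD_X)(x − M_X) + M_Y
y = (15.9/13.6)(70 − 45.6) + 53.9
y = 1.169118 × 24.4 + 53.9 = 28.5265 + 53.9 = 82.4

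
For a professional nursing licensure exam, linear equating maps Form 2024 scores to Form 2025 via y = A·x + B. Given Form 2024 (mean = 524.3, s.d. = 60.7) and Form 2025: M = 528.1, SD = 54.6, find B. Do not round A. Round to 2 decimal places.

56.49

A = SD_Y / SD_X = 54.6 / 60.7 = 0.899506
B = M_Y − A·M_X = 528.1 − 0.899506 × 524.3 = 56.49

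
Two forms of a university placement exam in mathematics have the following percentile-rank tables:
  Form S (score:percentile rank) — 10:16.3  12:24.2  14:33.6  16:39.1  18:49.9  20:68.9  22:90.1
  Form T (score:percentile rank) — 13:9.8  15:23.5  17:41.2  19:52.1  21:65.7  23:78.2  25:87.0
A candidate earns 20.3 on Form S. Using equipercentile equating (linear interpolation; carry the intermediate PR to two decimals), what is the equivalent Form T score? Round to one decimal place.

22.0

PR of 20.3 on Form S: 68.9 + (20.3 − 20)/(22 − 20) × (90.1 − 68.9) = 72.08
On Form T, PR 72.08 falls between score 21 (PR 65.7) and 23 (PR 78.2).
Interpolate: 21 + (72.08 − 65.7)/(78.2 − 65.7) × (23 − 21) = 22.0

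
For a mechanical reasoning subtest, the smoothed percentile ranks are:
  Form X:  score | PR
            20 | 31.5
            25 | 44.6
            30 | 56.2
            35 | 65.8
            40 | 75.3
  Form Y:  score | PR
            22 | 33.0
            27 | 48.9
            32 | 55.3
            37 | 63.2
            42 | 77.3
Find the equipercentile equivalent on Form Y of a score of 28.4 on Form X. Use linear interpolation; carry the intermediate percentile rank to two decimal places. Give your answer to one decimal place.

29.8

PR of 28.4 on Form X: 44.6 + (28.4 − 25)/(30 − 25) × (56.2 − 44.6) = 52.49
On Form Y, PR 52.49 falls between score 27 (PR 48.9) and 32 (PR 55.3).
Interpolate: 27 + (52.49 − 48.9)/(55.3 − 48.9) × (32 − 27) = 29.8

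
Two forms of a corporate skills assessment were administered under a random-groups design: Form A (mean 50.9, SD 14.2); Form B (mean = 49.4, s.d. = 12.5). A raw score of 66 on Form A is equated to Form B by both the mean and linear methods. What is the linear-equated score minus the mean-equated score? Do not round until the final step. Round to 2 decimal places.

-1.81

Mean-equated: 66 + (49.4 − 50.9) = 64.50
Linear-equated: (12.5/14.2)(66 − 50.9) + 49.4 = 62.692
Difference = 62.692 − 64.50 = -1.81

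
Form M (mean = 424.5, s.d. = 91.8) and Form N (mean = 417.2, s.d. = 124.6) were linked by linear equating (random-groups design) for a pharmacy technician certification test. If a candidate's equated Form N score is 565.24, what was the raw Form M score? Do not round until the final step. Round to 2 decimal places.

533.57

Invert y = (SD_Y/SD_X)(x − M_X) + M_Y:
x = (SD_X/SD_Y)(y − M_Y) + M_X = (91.8/124.6)(565.24 − 417.2) + 424.5
x = 0.736758 × 148.040 + 424.5 = 533.57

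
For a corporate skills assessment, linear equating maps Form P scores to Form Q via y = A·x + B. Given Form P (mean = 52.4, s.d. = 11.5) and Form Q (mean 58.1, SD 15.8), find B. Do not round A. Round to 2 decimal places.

-13.89

A = SD_Y / SD_X = 15.8 / 11.5 = 1.373913
B = M_Y − A·M_X = 58.1 − 1.373913 × 52.4 = -13.89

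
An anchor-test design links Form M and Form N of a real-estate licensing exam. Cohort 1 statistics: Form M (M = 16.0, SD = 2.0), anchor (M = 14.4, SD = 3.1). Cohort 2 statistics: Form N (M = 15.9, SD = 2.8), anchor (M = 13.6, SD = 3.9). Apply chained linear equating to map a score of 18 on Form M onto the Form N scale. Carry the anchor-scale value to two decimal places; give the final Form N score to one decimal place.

Form M → anchor (Cohort 1): v = (3.1/2.0)(18 − 16.0) + 14.4 = 17.50
anchor → Form N (Cohort 2): y = (2.8/3.9)(17.50 − 13.6) + 15.9 = 18.7

18.7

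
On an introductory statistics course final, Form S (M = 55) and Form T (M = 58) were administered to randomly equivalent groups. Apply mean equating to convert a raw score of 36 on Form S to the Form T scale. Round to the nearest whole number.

Mean equating: y = x + (M_Y − M_X) = 36 + (58 − 55) = 39

39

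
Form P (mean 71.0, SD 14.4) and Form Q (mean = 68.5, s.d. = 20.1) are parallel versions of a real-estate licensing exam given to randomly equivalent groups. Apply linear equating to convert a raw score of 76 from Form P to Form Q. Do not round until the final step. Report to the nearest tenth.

75.5

Linear equating: y = (SD_Y/SD_X)(x − M_X) + M_Y
y = (20.1/14.4)(76 − 71.0) + 68.5
y = 1.395833 × 5.0 + 68.5 = 6.9792 + 68.5 = 75.5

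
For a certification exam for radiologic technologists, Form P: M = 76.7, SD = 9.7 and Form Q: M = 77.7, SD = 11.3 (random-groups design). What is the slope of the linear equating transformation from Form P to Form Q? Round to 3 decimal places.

1.165

A = SD_Y / SD_X = 11.3 / 9.7 = 1.165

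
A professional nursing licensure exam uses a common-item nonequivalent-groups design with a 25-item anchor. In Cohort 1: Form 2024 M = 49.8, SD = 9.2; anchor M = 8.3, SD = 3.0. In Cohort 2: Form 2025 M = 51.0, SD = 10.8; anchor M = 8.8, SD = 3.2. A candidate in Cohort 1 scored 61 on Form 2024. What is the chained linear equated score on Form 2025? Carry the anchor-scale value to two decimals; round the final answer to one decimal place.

61.6

Form 2024 → anchor (Cohort 1): v = (3.0/9.2)(61 − 49.8) + 8.3 = 11.95
anchor → Form 2025 (Cohort 2): y = (10.8/3.2)(11.95 − 8.8) + 51.0 = 61.6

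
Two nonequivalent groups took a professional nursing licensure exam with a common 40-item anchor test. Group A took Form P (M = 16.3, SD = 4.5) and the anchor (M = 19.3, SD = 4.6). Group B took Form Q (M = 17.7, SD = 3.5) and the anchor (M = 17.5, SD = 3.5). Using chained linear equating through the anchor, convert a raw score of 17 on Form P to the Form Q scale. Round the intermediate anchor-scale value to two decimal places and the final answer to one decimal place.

20.2

Form P → anchor (Group A): v = (4.6/4.5)(17 − 16.3) + 19.3 = 20.02
anchor → Form Q (Group B): y = (3.5/3.5)(20.02 − 17.5) + 17.7 = 20.2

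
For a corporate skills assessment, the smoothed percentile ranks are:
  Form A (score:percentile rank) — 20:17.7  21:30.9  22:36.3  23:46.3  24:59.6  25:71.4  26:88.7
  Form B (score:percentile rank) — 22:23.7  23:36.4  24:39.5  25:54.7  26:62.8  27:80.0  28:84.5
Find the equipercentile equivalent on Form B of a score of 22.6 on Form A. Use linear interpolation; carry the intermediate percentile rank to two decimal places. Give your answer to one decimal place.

PR of 22.6 on Form A: 36.3 + (22.6 − 22)/(23 − 22) × (46.3 − 36.3) = 42.30
On Form B, PR 42.30 falls between score 24 (PR 39.5) and 25 (PR 54.7).
Interpolate: 24 + (42.30 − 39.5)/(54.7 − 39.5) × (25 − 24) = 24.2

24.2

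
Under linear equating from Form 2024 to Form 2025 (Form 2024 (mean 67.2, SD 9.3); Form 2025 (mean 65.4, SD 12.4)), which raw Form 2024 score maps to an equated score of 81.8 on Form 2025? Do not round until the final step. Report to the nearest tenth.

Invert y = (SD_Y/SD_X)(x − M_X) + M_Y:
x = (SD_X/SD_Y)(y − M_Y) + M_X = (9.3/12.4)(81.8 − 65.4) + 67.2
x = 0.750000 × 16.400 + 67.2 = 79.5

79.5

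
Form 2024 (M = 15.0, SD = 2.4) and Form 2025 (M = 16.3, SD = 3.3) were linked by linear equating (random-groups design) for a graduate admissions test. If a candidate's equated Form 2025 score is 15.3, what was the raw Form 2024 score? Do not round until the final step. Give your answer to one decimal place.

14.3

Invert y = (SD_Y/SD_X)(x − M_X) + M_Y:
x = (SD_X/SD_Y)(y − M_Y) + M_X = (2.4/3.3)(15.3 − 16.3) + 15.0
x = 0.727273 × -1.000 + 15.0 = 14.3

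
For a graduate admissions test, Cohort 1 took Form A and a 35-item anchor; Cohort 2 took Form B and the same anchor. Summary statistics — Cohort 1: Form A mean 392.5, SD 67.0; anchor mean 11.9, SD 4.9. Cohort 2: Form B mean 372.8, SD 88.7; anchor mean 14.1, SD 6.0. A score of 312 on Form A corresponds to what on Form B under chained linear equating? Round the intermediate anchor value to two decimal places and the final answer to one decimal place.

Form A → anchor (Cohort 1): v = (4.9/67.0)(312 − 392.5) + 11.9 = 6.01
anchor → Form B (Cohort 2): y = (88.7/6.0)(6.01 − 14.1) + 372.8 = 253.2

253.2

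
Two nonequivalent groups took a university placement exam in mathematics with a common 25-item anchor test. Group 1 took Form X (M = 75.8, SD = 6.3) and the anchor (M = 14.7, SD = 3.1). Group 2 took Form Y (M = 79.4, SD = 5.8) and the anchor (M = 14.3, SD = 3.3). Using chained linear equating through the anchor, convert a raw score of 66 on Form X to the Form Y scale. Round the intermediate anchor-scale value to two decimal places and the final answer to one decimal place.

Form X → anchor (Group 1): v = (3.1/6.3)(66 − 75.8) + 14.7 = 9.88
anchor → Form Y (Group 2): y = (5.8/3.3)(9.88 − 14.3) + 79.4 = 71.6

71.6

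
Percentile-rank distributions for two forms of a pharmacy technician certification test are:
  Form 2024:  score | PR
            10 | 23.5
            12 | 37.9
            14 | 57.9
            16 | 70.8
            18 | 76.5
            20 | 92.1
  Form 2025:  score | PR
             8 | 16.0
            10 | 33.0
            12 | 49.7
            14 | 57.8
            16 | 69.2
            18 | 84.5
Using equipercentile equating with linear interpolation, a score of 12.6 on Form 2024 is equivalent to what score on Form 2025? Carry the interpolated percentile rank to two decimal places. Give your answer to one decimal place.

PR of 12.6 on Form 2024: 37.9 + (12.6 − 12)/(14 − 12) × (57.9 − 37.9) = 43.90
On Form 2025, PR 43.90 falls between score 10 (PR 33.0) and 12 (PR 49.7).
Interpolate: 10 + (43.90 − 33.0)/(49.7 − 33.0) × (12 − 10) = 11.3

11.3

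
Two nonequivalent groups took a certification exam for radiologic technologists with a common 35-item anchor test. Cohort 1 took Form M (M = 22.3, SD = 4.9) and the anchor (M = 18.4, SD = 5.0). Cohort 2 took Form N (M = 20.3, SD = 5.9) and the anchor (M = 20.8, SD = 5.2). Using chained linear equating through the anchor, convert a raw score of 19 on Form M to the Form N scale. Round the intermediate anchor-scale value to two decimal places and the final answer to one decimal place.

13.8

Form M → anchor (Cohort 1): v = (5.0/4.9)(19 − 22.3) + 18.4 = 15.03
anchor → Form N (Cohort 2): y = (5.9/5.2)(15.03 − 20.8) + 20.3 = 13.8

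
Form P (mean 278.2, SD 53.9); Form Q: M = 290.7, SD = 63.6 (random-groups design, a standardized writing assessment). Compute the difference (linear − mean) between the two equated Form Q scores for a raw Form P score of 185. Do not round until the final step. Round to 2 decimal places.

-16.77

Mean-equated: 185 + (290.7 − 278.2) = 197.50
Linear-equated: (63.6/53.9)(185 − 278.2) + 290.7 = 180.727
Difference = 180.727 − 197.50 = -16.77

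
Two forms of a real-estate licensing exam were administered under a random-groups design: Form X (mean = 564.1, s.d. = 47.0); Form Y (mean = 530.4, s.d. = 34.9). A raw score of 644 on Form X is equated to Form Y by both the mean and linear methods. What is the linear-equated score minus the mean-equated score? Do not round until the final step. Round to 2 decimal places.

Mean-equated: 644 + (530.4 − 564.1) = 610.30
Linear-equated: (34.9/47.0)(644 − 564.1) + 530.4 = 589.730
Difference = 589.730 − 610.30 = -20.57

-20.57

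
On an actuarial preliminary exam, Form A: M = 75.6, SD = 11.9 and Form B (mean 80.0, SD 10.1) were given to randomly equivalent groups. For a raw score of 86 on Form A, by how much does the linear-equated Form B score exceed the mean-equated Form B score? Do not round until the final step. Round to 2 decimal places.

Mean-equated: 86 + (80.0 − 75.6) = 90.40
Linear-equated: (10.1/11.9)(86 − 75.6) + 80.0 = 88.827
Difference = 88.827 − 90.40 = -1.57

-1.57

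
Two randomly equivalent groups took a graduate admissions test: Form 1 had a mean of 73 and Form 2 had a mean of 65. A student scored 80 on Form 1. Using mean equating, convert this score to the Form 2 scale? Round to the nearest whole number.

72

Mean equating: y = x + (M_Y − M_X) = 80 + (65 − 73) = 72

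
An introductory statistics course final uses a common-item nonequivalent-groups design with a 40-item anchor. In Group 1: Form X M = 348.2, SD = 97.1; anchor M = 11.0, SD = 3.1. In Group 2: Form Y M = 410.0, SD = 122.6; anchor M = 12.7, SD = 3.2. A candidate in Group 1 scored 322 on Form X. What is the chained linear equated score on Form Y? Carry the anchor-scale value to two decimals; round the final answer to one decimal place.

Form X → anchor (Group 1): v = (3.1/97.1)(322 − 348.2) + 11.0 = 10.16
anchor → Form Y (Group 2): y = (122.6/3.2)(10.16 − 12.7) + 410.0 = 312.7

312.7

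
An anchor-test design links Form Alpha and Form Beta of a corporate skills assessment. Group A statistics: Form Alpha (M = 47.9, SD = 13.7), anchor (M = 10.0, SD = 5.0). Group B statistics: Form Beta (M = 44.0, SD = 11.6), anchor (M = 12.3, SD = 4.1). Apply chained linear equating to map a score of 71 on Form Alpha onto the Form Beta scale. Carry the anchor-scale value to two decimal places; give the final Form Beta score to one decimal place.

61.3

Form Alpha → anchor (Group A): v = (5.0/13.7)(71 − 47.9) + 10.0 = 18.43
anchor → Form Beta (Group B): y = (11.6/4.1)(18.43 − 12.3) + 44.0 = 61.3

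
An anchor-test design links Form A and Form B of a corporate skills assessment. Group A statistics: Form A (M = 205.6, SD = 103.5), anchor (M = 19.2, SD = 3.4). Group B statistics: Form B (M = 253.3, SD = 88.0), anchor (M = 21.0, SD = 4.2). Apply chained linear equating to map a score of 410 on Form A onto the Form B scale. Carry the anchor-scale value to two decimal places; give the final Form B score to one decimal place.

356.2

Form A → anchor (Group A): v = (3.4/103.5)(410 − 205.6) + 19.2 = 25.91
anchor → Form B (Group B): y = (88.0/4.2)(25.91 − 21.0) + 253.3 = 356.2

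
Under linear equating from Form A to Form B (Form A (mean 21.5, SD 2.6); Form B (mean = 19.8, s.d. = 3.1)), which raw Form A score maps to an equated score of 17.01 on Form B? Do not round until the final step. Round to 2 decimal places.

19.16

Invert y = (SD_Y/SD_X)(x − M_X) + M_Y:
x = (SD_X/SD_Y)(y − M_Y) + M_X = (2.6/3.1)(17.01 − 19.8) + 21.5
x = 0.838710 × -2.790 + 21.5 = 19.16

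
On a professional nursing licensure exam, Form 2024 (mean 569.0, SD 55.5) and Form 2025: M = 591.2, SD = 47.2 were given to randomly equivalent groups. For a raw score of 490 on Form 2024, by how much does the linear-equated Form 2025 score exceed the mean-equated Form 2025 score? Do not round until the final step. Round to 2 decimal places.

11.81

Mean-equated: 490 + (591.2 − 569.0) = 512.20
Linear-equated: (47.2/55.5)(490 − 569.0) + 591.2 = 524.014
Difference = 524.014 − 512.20 = 11.81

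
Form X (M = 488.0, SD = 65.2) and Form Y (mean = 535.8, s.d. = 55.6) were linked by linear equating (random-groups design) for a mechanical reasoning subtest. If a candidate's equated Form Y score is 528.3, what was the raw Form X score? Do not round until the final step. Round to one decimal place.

479.2

Invert y = (SD_Y/SD_X)(x − M_X) + M_Y:
x = (SD_X/SD_Y)(y − M_Y) + M_X = (65.2/55.6)(528.3 − 535.8) + 488.0
x = 1.172662 × -7.500 + 488.0 = 479.2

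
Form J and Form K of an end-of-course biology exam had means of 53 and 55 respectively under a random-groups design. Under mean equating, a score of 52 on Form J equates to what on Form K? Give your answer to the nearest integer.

54

Mean equating: y = x + (M_Y − M_X) = 52 + (55 − 53) = 54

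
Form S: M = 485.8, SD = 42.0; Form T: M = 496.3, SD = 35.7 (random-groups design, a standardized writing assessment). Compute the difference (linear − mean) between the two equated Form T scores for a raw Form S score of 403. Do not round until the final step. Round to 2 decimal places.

Mean-equated: 403 + (496.3 − 485.8) = 413.50
Linear-equated: (35.7/42.0)(403 − 485.8) + 496.3 = 425.920
Difference = 425.920 − 413.50 = 12.42

12.42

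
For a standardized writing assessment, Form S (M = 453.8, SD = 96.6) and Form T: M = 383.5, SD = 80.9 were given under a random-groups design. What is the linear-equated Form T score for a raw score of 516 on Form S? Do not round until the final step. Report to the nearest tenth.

Linear equating: y = (SD_Y/SD_X)(x − M_X) + M_Y
y = (80.9/96.6)(516 − 453.8) + 383.5
y = 0.837474 × 62.2 + 383.5 = 52.0909 + 383.5 = 435.6

435.6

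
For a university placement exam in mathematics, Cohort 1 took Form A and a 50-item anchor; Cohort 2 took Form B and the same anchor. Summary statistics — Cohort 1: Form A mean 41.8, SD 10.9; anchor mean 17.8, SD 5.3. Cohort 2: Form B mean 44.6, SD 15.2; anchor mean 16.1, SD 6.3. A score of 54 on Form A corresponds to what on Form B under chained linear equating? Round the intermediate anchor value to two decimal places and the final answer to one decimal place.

63.0

Form A → anchor (Cohort 1): v = (5.3/10.9)(54 − 41.8) + 17.8 = 23.73
anchor → Form B (Cohort 2): y = (15.2/6.3)(23.73 − 16.1) + 44.6 = 63.0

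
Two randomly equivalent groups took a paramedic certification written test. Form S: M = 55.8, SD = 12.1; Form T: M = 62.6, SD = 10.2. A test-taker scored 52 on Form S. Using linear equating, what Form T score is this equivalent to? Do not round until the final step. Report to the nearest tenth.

Linear equating: y = (SD_Y/SD_X)(x − M_X) + M_Y
y = (10.2/12.1)(52 − 55.8) + 62.6
y = 0.842975 × -3.8 + 62.6 = -3.2033 + 62.6 = 59.4

59.4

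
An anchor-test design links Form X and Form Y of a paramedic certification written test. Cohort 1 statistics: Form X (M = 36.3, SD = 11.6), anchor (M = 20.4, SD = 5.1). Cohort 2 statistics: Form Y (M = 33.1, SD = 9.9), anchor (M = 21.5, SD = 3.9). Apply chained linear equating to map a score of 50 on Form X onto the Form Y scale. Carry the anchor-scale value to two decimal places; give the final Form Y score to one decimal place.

45.6

Form X → anchor (Cohort 1): v = (5.1/11.6)(50 − 36.3) + 20.4 = 26.42
anchor → Form Y (Cohort 2): y = (9.9/3.9)(26.42 − 21.5) + 33.1 = 45.6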